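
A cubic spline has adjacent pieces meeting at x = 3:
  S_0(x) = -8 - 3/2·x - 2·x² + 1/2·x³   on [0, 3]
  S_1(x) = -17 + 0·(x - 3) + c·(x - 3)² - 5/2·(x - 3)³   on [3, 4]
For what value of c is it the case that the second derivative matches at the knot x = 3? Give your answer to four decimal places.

S_0''(x) = -4 + 3·x, so S_0''(3) = 5. On the right, S_1''(3) = 2c, so c = 5/2.

2.5000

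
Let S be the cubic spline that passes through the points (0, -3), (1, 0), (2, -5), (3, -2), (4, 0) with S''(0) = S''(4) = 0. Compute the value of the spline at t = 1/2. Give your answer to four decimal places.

Let M_i = S''(x_i). Step sizes h_i = 1, 1, 1, 1; slopes of the chords Δ_i = (y_(i+1) - y_i)/h_i = 3, -5, 3, 2.
  1·M_0 + 4·M_1 + 1·M_2 = 6(Δ_1 - Δ_0) = -48
  1·M_1 + 4·M_2 + 1·M_3 = 6(Δ_2 - Δ_1) = 48
  1·M_2 + 4·M_3 + 1·M_4 = 6(Δ_3 - Δ_2) = -6
Natural end conditions: M_0 = M_4 = 0.
Solving: M_0 = 0, M_1 = -459/28, M_2 = 123/7, M_3 = -165/28, M_4 = 0.
On [0, 1], S(t) = -3 + 321/56·t + 0·t² - 153/56·t³.
With t = 1/2: S(1/2) = -213/448.

-0.4754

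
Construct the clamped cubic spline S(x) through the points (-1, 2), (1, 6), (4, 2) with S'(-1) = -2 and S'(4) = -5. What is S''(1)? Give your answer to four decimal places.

-2.8000

With σ_i denoting the second derivative at x_i, h_i = 2, 3, and Δ_i = (y_(i+1) − y_i)/h_i = 2, -4/3:
  2·σ_0 + 10·σ_1 + 3·σ_2 = 6(Δ_1 - Δ_0) = -20
Clamped end conditions give two more equations: 2h_0·σ_0 + h_0·σ_1 = 6(Δ_0 - S'(-1)) = 24 and h_1·σ_1 + 2h_1·σ_2 = 6(S'(4) - Δ_1) = -22.
Forward elimination and back-substitution give σ_0 = 37/5, σ_1 = -14/5, σ_2 = -34/15.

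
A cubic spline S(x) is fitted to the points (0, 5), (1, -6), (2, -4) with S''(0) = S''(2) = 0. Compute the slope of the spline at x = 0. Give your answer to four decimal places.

-14.2500

Write m_i for S''(x_i). With h_i = 1, 1 and divided differences Δ_i = -11, 2, the continuity of S' gives the tridiagonal system
  1·m_0 + 4·m_1 + 1·m_2 = 6(Δ_1 - Δ_0) = 78
Natural end conditions: m_0 = m_2 = 0.
Hence m_0 = 0, m_1 = 39/2, m_2 = 0.
On [0, 1], S'(x) = b_0 + 2c_0·x + 3d_0·x² with b_0 = Δ_0 - h_0(2m_0 + m_1)/6 = -57/4, c_0 = m_0/2 = 0, d_0 = (m_1 - m_0)/(6h_0) = 13/4. So S'(0) = -57/4.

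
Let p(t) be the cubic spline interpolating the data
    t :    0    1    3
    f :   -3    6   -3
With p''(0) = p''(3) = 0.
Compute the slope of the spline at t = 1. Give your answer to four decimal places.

Let m_i = p''(x_i). Step sizes h_i = 1, 2; slopes of the chords Δ_i = (y_(i+1) - y_i)/h_i = 9, -9/2.
  1·m_0 + 6·m_1 + 2·m_2 = 6(Δ_1 - Δ_0) = -81
Natural end conditions: m_0 = m_2 = 0.
Solving: m_0 = 0, m_1 = -27/2, m_2 = 0.
On [1, 3], p'(t) = b_1 + 2c_1·(t - 1) + 3d_1·(t - 1)² with b_1 = Δ_1 - h_1(2m_1 + m_2)/6 = 9/2, c_1 = m_1/2 = -27/4, d_1 = (m_2 - m_1)/(6h_1) = 9/8. So p'(1) = 9/2.

4.5000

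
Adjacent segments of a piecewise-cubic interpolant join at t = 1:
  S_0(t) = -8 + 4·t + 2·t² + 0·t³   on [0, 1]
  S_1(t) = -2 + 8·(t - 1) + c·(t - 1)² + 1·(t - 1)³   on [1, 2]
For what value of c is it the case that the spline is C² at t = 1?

2

S_0''(t) = 4 + 0·t, so S_0''(1) = 4. On the right, S_1''(1) = 2c, so c = 2.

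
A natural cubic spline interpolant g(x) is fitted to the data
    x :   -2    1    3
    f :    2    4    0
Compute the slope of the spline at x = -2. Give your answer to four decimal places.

With M_i denoting the second derivative at x_i, h_i = 3, 2, and Δ_i = (y_(i+1) − y_i)/h_i = 2/3, -2:
  3·M_0 + 10·M_1 + 2·M_2 = 6(Δ_1 - Δ_0) = -16
Natural end conditions: M_0 = M_2 = 0.
Solving: M_0 = 0, M_1 = -8/5, M_2 = 0.
On [-2, 1], g'(x) = b_0 + 2c_0·(x + 2) + 3d_0·(x + 2)² with b_0 = Δ_0 - h_0(2M_0 + M_1)/6 = 22/15, c_0 = M_0/2 = 0, d_0 = (M_1 - M_0)/(6h_0) = -4/45. So g'(-2) = 22/15.

1.4667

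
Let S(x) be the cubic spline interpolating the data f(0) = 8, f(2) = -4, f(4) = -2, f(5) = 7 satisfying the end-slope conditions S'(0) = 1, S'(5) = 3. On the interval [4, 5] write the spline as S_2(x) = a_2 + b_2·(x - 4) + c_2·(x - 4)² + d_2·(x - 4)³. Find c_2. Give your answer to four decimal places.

4.8696

Put M_i = S'' at the i-th knot. Here h = (2, 2, 1) and Δ = (-6, 1, 9), so the interior equations h_(i-1)·M_(i-1) + 2(h_(i-1)+h_i)·M_i + h_i·M_(i+1) = 6(Δ_i − Δ_(i-1)) read
  2·M_0 + 8·M_1 + 2·M_2 = 6(Δ_1 - Δ_0) = 42
  2·M_1 + 6·M_2 + 1·M_3 = 6(Δ_2 - Δ_1) = 48
Clamped end conditions give two more equations: 2h_0·M_0 + h_0·M_1 = 6(Δ_0 - S'(0)) = -42 and h_2·M_2 + 2h_2·M_3 = 6(S'(5) - Δ_2) = -36.
Solving: M_0 = -313/23, M_1 = 143/23, M_2 = 224/23, M_3 = -526/23.
On [4, 5], with S_2(x) = a_2 + b_2·(x - 4) + c_2·(x - 4)² + d_2·(x - 4)³: c_2 = M_2/2 = 112/23, d_2 = (M_3 - M_2)/(6h_2) = -125/23, b_2 = Δ_2 - h_2(2M_2 + M_3)/6 = 220/23.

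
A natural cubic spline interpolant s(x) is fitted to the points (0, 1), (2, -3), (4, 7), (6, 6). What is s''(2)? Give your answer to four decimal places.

6.7000

Put σ_i = s'' at the i-th knot. Here h = (2, 2, 2) and Δ = (-2, 5, -1/2), so the interior equations h_(i-1)·σ_(i-1) + 2(h_(i-1)+h_i)·σ_i + h_i·σ_(i+1) = 6(Δ_i − Δ_(i-1)) read
  2·σ_0 + 8·σ_1 + 2·σ_2 = 6(Δ_1 - Δ_0) = 42
  2·σ_1 + 8·σ_2 + 2·σ_3 = 6(Δ_2 - Δ_1) = -33
Natural end conditions: σ_0 = σ_3 = 0.
Hence σ_0 = 0, σ_1 = 67/10, σ_2 = -29/5, σ_3 = 0.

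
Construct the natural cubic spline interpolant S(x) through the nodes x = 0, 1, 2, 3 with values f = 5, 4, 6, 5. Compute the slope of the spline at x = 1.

1

Put σ_i = S'' at the i-th knot. Here h = (1, 1, 1) and Δ = (-1, 2, -1), so the interior equations h_(i-1)·σ_(i-1) + 2(h_(i-1)+h_i)·σ_i + h_i·σ_(i+1) = 6(Δ_i − Δ_(i-1)) read
  1·σ_0 + 4·σ_1 + 1·σ_2 = 6(Δ_1 - Δ_0) = 18
  1·σ_1 + 4·σ_2 + 1·σ_3 = 6(Δ_2 - Δ_1) = -18
Natural end conditions: σ_0 = σ_3 = 0.
Solving: σ_0 = 0, σ_1 = 6, σ_2 = -6, σ_3 = 0.
On [1, 2], S'(x) = b_1 + 2c_1·(x - 1) + 3d_1·(x - 1)² with b_1 = Δ_1 - h_1(2σ_1 + σ_2)/6 = 1, c_1 = σ_1/2 = 3, d_1 = (σ_2 - σ_1)/(6h_1) = -2. So S'(1) = 1.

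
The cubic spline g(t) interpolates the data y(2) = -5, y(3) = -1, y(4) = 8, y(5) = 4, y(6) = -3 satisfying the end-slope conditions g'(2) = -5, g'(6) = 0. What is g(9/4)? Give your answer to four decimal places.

-5.5527

Let σ_i = g''(x_i). Step sizes h_i = 1, 1, 1, 1; slopes of the chords Δ_i = (y_(i+1) - y_i)/h_i = 4, 9, -4, -7.
  1·σ_0 + 4·σ_1 + 1·σ_2 = 6(Δ_1 - Δ_0) = 30
  1·σ_1 + 4·σ_2 + 1·σ_3 = 6(Δ_2 - Δ_1) = -78
  1·σ_2 + 4·σ_3 + 1·σ_4 = 6(Δ_3 - Δ_2) = -18
Clamped end conditions give two more equations: 2h_0·σ_0 + h_0·σ_1 = 6(Δ_0 - g'(2)) = 54 and h_3·σ_3 + 2h_3·σ_4 = 6(g'(6) - Δ_3) = 42.
Solving: σ_0 = 95/4, σ_1 = 13/2, σ_2 = -79/4, σ_3 = -11/2, σ_4 = 95/4.
On [2, 3], g(t) = -5 - 5·(t - 2) + 95/8·(t - 2)² - 23/8·(t - 2)³.
With (t - 2) = 1/4: g(9/4) = -2843/512.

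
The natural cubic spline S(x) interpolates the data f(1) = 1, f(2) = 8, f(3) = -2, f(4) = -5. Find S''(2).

Write M_i for S''(x_i). With h_i = 1, 1, 1 and divided differences Δ_i = 7, -10, -3, the continuity of S' gives the tridiagonal system
  1·M_0 + 4·M_1 + 1·M_2 = 6(Δ_1 - Δ_0) = -102
  1·M_1 + 4·M_2 + 1·M_3 = 6(Δ_2 - Δ_1) = 42
Natural end conditions: M_0 = M_3 = 0.
Forward elimination and back-substitution give M_0 = 0, M_1 = -30, M_2 = 18, M_3 = 0.

-30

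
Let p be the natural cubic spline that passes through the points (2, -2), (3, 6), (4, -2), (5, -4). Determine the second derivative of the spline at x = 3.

With M_i denoting the second derivative at x_i, h_i = 1, 1, 1, and Δ_i = (y_(i+1) − y_i)/h_i = 8, -8, -2:
  1·M_0 + 4·M_1 + 1·M_2 = 6(Δ_1 - Δ_0) = -96
  1·M_1 + 4·M_2 + 1·M_3 = 6(Δ_2 - Δ_1) = 36
Natural end conditions: M_0 = M_3 = 0.
Hence M_0 = 0, M_1 = -28, M_2 = 16, M_3 = 0.

-28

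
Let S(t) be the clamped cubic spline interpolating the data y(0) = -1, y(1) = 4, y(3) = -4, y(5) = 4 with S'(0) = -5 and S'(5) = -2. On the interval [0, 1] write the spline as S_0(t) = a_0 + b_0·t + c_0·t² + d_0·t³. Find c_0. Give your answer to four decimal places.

20.2174

Let M_i = S''(x_i). Step sizes h_i = 1, 2, 2; slopes of the chords Δ_i = (y_(i+1) - y_i)/h_i = 5, -4, 4.
  1·M_0 + 6·M_1 + 2·M_2 = 6(Δ_1 - Δ_0) = -54
  2·M_1 + 8·M_2 + 2·M_3 = 6(Δ_2 - Δ_1) = 48
Clamped end conditions give two more equations: 2h_0·M_0 + h_0·M_1 = 6(Δ_0 - S'(0)) = 60 and h_2·M_2 + 2h_2·M_3 = 6(S'(5) - Δ_2) = -36.
Solving: M_0 = 930/23, M_1 = -480/23, M_2 = 354/23, M_3 = -384/23.
On [0, 1], with S_0(t) = a_0 + b_0·t + c_0·t² + d_0·t³: c_0 = M_0/2 = 465/23, d_0 = (M_1 - M_0)/(6h_0) = -235/23, b_0 = Δ_0 - h_0(2M_0 + M_1)/6 = -5.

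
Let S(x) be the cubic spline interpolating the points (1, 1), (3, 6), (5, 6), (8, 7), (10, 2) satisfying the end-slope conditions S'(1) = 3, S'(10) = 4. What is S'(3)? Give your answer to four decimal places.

Let M_i = S''(x_i). Step sizes h_i = 2, 2, 3, 2; slopes of the chords Δ_i = (y_(i+1) - y_i)/h_i = 5/2, 0, 1/3, -5/2.
  2·M_0 + 8·M_1 + 2·M_2 = 6(Δ_1 - Δ_0) = -15
  2·M_1 + 10·M_2 + 3·M_3 = 6(Δ_2 - Δ_1) = 2
  3·M_2 + 10·M_3 + 2·M_4 = 6(Δ_3 - Δ_2) = -17
Clamped end conditions give two more equations: 2h_0·M_0 + h_0·M_1 = 6(Δ_0 - S'(1)) = -3 and h_3·M_3 + 2h_3·M_4 = 6(S'(10) - Δ_3) = 39.
Solving the tridiagonal system: M_0 = 92/177, M_1 = -899/354, M_2 = 757/354, M_3 = -844/177, M_4 = 8591/708.
On [3, 5], S'(x) = b_1 + 2c_1·(x - 3) + 3d_1·(x - 3)² with b_1 = Δ_1 - h_1(2M_1 + M_2)/6 = 347/354, c_1 = M_1/2 = -899/708, d_1 = (M_2 - M_1)/(6h_1) = 23/59. So S'(3) = 347/354.

0.9802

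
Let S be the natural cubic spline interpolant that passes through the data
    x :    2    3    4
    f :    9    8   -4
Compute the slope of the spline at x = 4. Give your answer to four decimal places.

With σ_i denoting the second derivative at x_i, h_i = 1, 1, and Δ_i = (y_(i+1) − y_i)/h_i = -1, -12:
  1·σ_0 + 4·σ_1 + 1·σ_2 = 6(Δ_1 - Δ_0) = -66
Natural end conditions: σ_0 = σ_2 = 0.
Forward elimination and back-substitution give σ_0 = 0, σ_1 = -33/2, σ_2 = 0.
On [3, 4], S'(x) = b_1 + 2c_1·(x - 3) + 3d_1·(x - 3)² with b_1 = Δ_1 - h_1(2σ_1 + σ_2)/6 = -13/2, c_1 = σ_1/2 = -33/4, d_1 = (σ_2 - σ_1)/(6h_1) = 11/4. So S'(4) = -59/4.

-14.7500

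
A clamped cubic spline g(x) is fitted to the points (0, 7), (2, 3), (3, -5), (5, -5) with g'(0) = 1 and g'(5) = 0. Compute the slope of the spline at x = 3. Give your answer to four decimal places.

With M_i denoting the second derivative at x_i, h_i = 2, 1, 2, and Δ_i = (y_(i+1) − y_i)/h_i = -2, -8, 0:
  2·M_0 + 6·M_1 + 1·M_2 = 6(Δ_1 - Δ_0) = -36
  1·M_1 + 6·M_2 + 2·M_3 = 6(Δ_2 - Δ_1) = 48
Clamped end conditions give two more equations: 2h_0·M_0 + h_0·M_1 = 6(Δ_0 - g'(0)) = -18 and h_2·M_2 + 2h_2·M_3 = 6(g'(5) - Δ_2) = 0.
Forward elimination and back-substitution give M_0 = -11/16, M_1 = -61/8, M_2 = 89/8, M_3 = -89/16.
On [3, 5], g'(x) = b_2 + 2c_2·(x - 3) + 3d_2·(x - 3)² with b_2 = Δ_2 - h_2(2M_2 + M_3)/6 = -89/16, c_2 = M_2/2 = 89/16, d_2 = (M_3 - M_2)/(6h_2) = -89/64. So g'(3) = -89/16.

-5.5625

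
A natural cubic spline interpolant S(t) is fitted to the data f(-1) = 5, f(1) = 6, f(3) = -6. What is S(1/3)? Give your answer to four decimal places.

6.8704

With σ_i denoting the second derivative at x_i, h_i = 2, 2, and Δ_i = (y_(i+1) − y_i)/h_i = 1/2, -6:
  2·σ_0 + 8·σ_1 + 2·σ_2 = 6(Δ_1 - Δ_0) = -39
Natural end conditions: σ_0 = σ_2 = 0.
Solving: σ_0 = 0, σ_1 = -39/8, σ_2 = 0.
On [-1, 1], S(t) = 5 + 17/8·(t + 1) + 0·(t + 1)² - 13/32·(t + 1)³.
With (t + 1) = 4/3: S(1/3) = 371/54.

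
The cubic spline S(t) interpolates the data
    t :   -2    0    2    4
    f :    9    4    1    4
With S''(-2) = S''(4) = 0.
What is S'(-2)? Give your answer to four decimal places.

Put σ_i = S'' at the i-th knot. Here h = (2, 2, 2) and Δ = (-5/2, -3/2, 3/2), so the interior equations h_(i-1)·σ_(i-1) + 2(h_(i-1)+h_i)·σ_i + h_i·σ_(i+1) = 6(Δ_i − Δ_(i-1)) read
  2·σ_0 + 8·σ_1 + 2·σ_2 = 6(Δ_1 - Δ_0) = 6
  2·σ_1 + 8·σ_2 + 2·σ_3 = 6(Δ_2 - Δ_1) = 18
Natural end conditions: σ_0 = σ_3 = 0.
Forward elimination and back-substitution give σ_0 = 0, σ_1 = 1/5, σ_2 = 11/5, σ_3 = 0.
On [-2, 0], S'(t) = b_0 + 2c_0·(t + 2) + 3d_0·(t + 2)² with b_0 = Δ_0 - h_0(2σ_0 + σ_1)/6 = -77/30, c_0 = σ_0/2 = 0, d_0 = (σ_1 - σ_0)/(6h_0) = 1/60. So S'(-2) = -77/30.

-2.5667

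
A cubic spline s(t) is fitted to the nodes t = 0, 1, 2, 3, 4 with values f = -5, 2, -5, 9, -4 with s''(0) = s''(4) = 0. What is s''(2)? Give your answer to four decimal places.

Write M_i for s''(x_i). With h_i = 1, 1, 1, 1 and divided differences Δ_i = 7, -7, 14, -13, the continuity of s' gives the tridiagonal system
  1·M_0 + 4·M_1 + 1·M_2 = 6(Δ_1 - Δ_0) = -84
  1·M_1 + 4·M_2 + 1·M_3 = 6(Δ_2 - Δ_1) = 126
  1·M_2 + 4·M_3 + 1·M_4 = 6(Δ_3 - Δ_2) = -162
Natural end conditions: M_0 = M_4 = 0.
Solving: M_0 = 0, M_1 = -963/28, M_2 = 375/7, M_3 = -1509/28, M_4 = 0.

53.5714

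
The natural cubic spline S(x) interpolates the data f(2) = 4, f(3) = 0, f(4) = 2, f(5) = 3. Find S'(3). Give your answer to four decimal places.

Put σ_i = S'' at the i-th knot. Here h = (1, 1, 1) and Δ = (-4, 2, 1), so the interior equations h_(i-1)·σ_(i-1) + 2(h_(i-1)+h_i)·σ_i + h_i·σ_(i+1) = 6(Δ_i − Δ_(i-1)) read
  1·σ_0 + 4·σ_1 + 1·σ_2 = 6(Δ_1 - Δ_0) = 36
  1·σ_1 + 4·σ_2 + 1·σ_3 = 6(Δ_2 - Δ_1) = -6
Natural end conditions: σ_0 = σ_3 = 0.
Hence σ_0 = 0, σ_1 = 10, σ_2 = -4, σ_3 = 0.
On [3, 4], S'(x) = b_1 + 2c_1·(x - 3) + 3d_1·(x - 3)² with b_1 = Δ_1 - h_1(2σ_1 + σ_2)/6 = -2/3, c_1 = σ_1/2 = 5, d_1 = (σ_2 - σ_1)/(6h_1) = -7/3. So S'(3) = -2/3.

-0.6667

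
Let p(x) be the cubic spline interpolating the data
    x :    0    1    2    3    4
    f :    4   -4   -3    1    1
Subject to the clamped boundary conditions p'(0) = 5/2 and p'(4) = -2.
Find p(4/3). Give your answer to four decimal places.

With σ_i denoting the second derivative at x_i, h_i = 1, 1, 1, 1, and Δ_i = (y_(i+1) − y_i)/h_i = -8, 1, 4, 0:
  1·σ_0 + 4·σ_1 + 1·σ_2 = 6(Δ_1 - Δ_0) = 54
  1·σ_1 + 4·σ_2 + 1·σ_3 = 6(Δ_2 - Δ_1) = 18
  1·σ_2 + 4·σ_3 + 1·σ_4 = 6(Δ_3 - Δ_2) = -24
Clamped end conditions give two more equations: 2h_0·σ_0 + h_0·σ_1 = 6(Δ_0 - p'(0)) = -63 and h_3·σ_3 + 2h_3·σ_4 = 6(p'(4) - Δ_3) = -12.
Solving: σ_0 = -2451/56, σ_1 = 687/28, σ_2 = -3/8, σ_3 = -141/28, σ_4 = -195/56.
On [1, 2], p(x) = -4 - 797/112·(x - 1) + 687/56·(x - 1)² - 465/112·(x - 1)³.
With (x - 1) = 1/3: p(4/3) = -1301/252.

-5.1627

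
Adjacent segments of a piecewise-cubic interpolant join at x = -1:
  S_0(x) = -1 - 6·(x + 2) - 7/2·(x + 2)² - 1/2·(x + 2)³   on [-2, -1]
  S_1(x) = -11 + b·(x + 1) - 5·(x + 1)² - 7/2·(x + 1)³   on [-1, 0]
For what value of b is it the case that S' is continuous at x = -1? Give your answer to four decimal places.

S_0'(x) = -6 - 7·(x + 2) - 3/2·(x + 2)², so S_0'(-1) = -29/2. On the right, S_1'(-1) = b, so b = -29/2.

-14.5000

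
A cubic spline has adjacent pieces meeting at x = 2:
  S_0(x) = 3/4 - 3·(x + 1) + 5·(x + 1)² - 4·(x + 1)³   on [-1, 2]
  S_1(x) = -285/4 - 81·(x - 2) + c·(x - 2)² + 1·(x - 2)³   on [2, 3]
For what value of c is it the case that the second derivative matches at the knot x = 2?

S_0''(x) = 10 - 24·(x + 1), so S_0''(2) = -62. On the right, S_1''(2) = 2c, so c = -31.

-31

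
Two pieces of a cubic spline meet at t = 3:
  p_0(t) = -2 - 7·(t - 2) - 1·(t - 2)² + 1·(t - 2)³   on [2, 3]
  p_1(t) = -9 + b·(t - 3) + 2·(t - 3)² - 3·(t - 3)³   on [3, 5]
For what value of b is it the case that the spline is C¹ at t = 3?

p_0'(t) = -7 - 2·(t - 2) + 3·(t - 2)², so p_0'(3) = -6. On the right, p_1'(3) = b, so b = -6.

-6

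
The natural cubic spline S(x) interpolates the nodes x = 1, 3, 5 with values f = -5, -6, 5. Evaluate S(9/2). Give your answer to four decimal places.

1.5469

Let σ_i = S''(x_i). Step sizes h_i = 2, 2; slopes of the chords Δ_i = (y_(i+1) - y_i)/h_i = -1/2, 11/2.
  2·σ_0 + 8·σ_1 + 2·σ_2 = 6(Δ_1 - Δ_0) = 36
Natural end conditions: σ_0 = σ_2 = 0.
Solving: σ_0 = 0, σ_1 = 9/2, σ_2 = 0.
On [3, 5], S(x) = -6 + 5/2·(x - 3) + 9/4·(x - 3)² - 3/8·(x - 3)³.
With (x - 3) = 3/2: S(9/2) = 99/64.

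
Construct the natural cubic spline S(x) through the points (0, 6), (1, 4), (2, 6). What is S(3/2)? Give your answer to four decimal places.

Put σ_i = S'' at the i-th knot. Here h = (1, 1) and Δ = (-2, 2), so the interior equations h_(i-1)·σ_(i-1) + 2(h_(i-1)+h_i)·σ_i + h_i·σ_(i+1) = 6(Δ_i − Δ_(i-1)) read
  1·σ_0 + 4·σ_1 + 1·σ_2 = 6(Δ_1 - Δ_0) = 24
Natural end conditions: σ_0 = σ_2 = 0.
Forward elimination and back-substitution give σ_0 = 0, σ_1 = 6, σ_2 = 0.
On [1, 2], S(x) = 4 + 0·(x - 1) + 3·(x - 1)² - 1·(x - 1)³.
With (x - 1) = 1/2: S(3/2) = 37/8.

4.6250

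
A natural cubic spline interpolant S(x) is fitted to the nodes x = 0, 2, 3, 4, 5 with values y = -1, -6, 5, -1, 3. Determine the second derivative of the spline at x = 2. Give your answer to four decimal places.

Write M_i for S''(x_i). With h_i = 2, 1, 1, 1 and divided differences Δ_i = -5/2, 11, -6, 4, the continuity of S' gives the tridiagonal system
  2·M_0 + 6·M_1 + 1·M_2 = 6(Δ_1 - Δ_0) = 81
  1·M_1 + 4·M_2 + 1·M_3 = 6(Δ_2 - Δ_1) = -102
  1·M_2 + 4·M_3 + 1·M_4 = 6(Δ_3 - Δ_2) = 60
Natural end conditions: M_0 = M_4 = 0.
Solving the tridiagonal system: M_0 = 0, M_1 = 1683/86, M_2 = -1566/43, M_3 = 2073/86, M_4 = 0.

19.5698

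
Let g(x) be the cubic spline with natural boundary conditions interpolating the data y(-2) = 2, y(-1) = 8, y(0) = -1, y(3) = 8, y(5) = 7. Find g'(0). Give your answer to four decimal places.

With M_i denoting the second derivative at x_i, h_i = 1, 1, 3, 2, and Δ_i = (y_(i+1) − y_i)/h_i = 6, -9, 3, -1/2:
  1·M_0 + 4·M_1 + 1·M_2 = 6(Δ_1 - Δ_0) = -90
  1·M_1 + 8·M_2 + 3·M_3 = 6(Δ_2 - Δ_1) = 72
  3·M_2 + 10·M_3 + 2·M_4 = 6(Δ_3 - Δ_2) = -21
Natural end conditions: M_0 = M_4 = 0.
Hence M_0 = 0, M_1 = -7173/274, M_2 = 2016/137, M_3 = -1785/274, M_4 = 0.
On [0, 3], g'(x) = b_2 + 2c_2·x + 3d_2·x² with b_2 = Δ_2 - h_2(2M_2 + M_3)/6 = -4635/548, c_2 = M_2/2 = 1008/137, d_2 = (M_3 - M_2)/(6h_2) = -1939/1644. So g'(0) = -4635/548.

-8.4580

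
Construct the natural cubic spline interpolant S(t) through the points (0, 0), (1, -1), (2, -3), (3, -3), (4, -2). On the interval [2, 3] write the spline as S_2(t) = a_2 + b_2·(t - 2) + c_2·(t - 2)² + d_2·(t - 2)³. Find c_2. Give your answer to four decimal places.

1.7143

Let m_i = S''(x_i). Step sizes h_i = 1, 1, 1, 1; slopes of the chords Δ_i = (y_(i+1) - y_i)/h_i = -1, -2, 0, 1.
  1·m_0 + 4·m_1 + 1·m_2 = 6(Δ_1 - Δ_0) = -6
  1·m_1 + 4·m_2 + 1·m_3 = 6(Δ_2 - Δ_1) = 12
  1·m_2 + 4·m_3 + 1·m_4 = 6(Δ_3 - Δ_2) = 6
Natural end conditions: m_0 = m_4 = 0.
Solving the tridiagonal system: m_0 = 0, m_1 = -33/14, m_2 = 24/7, m_3 = 9/14, m_4 = 0.
On [2, 3], with S_2(t) = a_2 + b_2·(t - 2) + c_2·(t - 2)² + d_2·(t - 2)³: c_2 = m_2/2 = 12/7, d_2 = (m_3 - m_2)/(6h_2) = -13/28, b_2 = Δ_2 - h_2(2m_2 + m_3)/6 = -5/4.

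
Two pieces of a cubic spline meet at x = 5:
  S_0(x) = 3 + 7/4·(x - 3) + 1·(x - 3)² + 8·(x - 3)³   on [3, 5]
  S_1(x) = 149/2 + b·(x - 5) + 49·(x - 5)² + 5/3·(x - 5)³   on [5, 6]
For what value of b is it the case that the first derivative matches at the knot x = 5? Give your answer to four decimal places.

S_0'(x) = 7/4 + 2·(x - 3) + 24·(x - 3)², so S_0'(5) = 407/4. On the right, S_1'(5) = b, so b = 407/4.

101.7500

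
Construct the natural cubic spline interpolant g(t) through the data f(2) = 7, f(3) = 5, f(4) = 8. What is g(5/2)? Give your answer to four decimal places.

With m_i denoting the second derivative at x_i, h_i = 1, 1, and Δ_i = (y_(i+1) − y_i)/h_i = -2, 3:
  1·m_0 + 4·m_1 + 1·m_2 = 6(Δ_1 - Δ_0) = 30
Natural end conditions: m_0 = m_2 = 0.
Solving: m_0 = 0, m_1 = 15/2, m_2 = 0.
On [2, 3], g(t) = 7 - 13/4·(t - 2) + 0·(t - 2)² + 5/4·(t - 2)³.
With (t - 2) = 1/2: g(5/2) = 177/32.

5.5313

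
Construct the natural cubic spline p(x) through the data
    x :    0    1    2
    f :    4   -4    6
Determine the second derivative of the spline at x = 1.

Let σ_i = p''(x_i). Step sizes h_i = 1, 1; slopes of the chords Δ_i = (y_(i+1) - y_i)/h_i = -8, 10.
  1·σ_0 + 4·σ_1 + 1·σ_2 = 6(Δ_1 - Δ_0) = 108
Natural end conditions: σ_0 = σ_2 = 0.
Forward elimination and back-substitution give σ_0 = 0, σ_1 = 27, σ_2 = 0.

27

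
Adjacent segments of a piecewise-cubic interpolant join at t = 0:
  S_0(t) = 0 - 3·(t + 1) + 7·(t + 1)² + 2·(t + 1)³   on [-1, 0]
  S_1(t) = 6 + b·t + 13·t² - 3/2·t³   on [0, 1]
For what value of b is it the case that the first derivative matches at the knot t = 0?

S_0'(t) = -3 + 14·(t + 1) + 6·(t + 1)², so S_0'(0) = 17. On the right, S_1'(0) = b, so b = 17.

17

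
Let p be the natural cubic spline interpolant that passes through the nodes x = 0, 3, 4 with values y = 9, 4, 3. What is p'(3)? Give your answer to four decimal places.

-1.1667

Let M_i = p''(x_i). Step sizes h_i = 3, 1; slopes of the chords Δ_i = (y_(i+1) - y_i)/h_i = -5/3, -1.
  3·M_0 + 8·M_1 + 1·M_2 = 6(Δ_1 - Δ_0) = 4
Natural end conditions: M_0 = M_2 = 0.
Hence M_0 = 0, M_1 = 1/2, M_2 = 0.
On [3, 4], p'(x) = b_1 + 2c_1·(x - 3) + 3d_1·(x - 3)² with b_1 = Δ_1 - h_1(2M_1 + M_2)/6 = -7/6, c_1 = M_1/2 = 1/4, d_1 = (M_2 - M_1)/(6h_1) = -1/12. So p'(3) = -7/6.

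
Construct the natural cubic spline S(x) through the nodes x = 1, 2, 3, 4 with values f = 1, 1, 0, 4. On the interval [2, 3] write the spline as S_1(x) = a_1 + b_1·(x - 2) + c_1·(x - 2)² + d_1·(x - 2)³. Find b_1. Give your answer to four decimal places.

With M_i denoting the second derivative at x_i, h_i = 1, 1, 1, and Δ_i = (y_(i+1) − y_i)/h_i = 0, -1, 4:
  1·M_0 + 4·M_1 + 1·M_2 = 6(Δ_1 - Δ_0) = -6
  1·M_1 + 4·M_2 + 1·M_3 = 6(Δ_2 - Δ_1) = 30
Natural end conditions: M_0 = M_3 = 0.
Hence M_0 = 0, M_1 = -18/5, M_2 = 42/5, M_3 = 0.
On [2, 3], with S_1(x) = a_1 + b_1·(x - 2) + c_1·(x - 2)² + d_1·(x - 2)³: c_1 = M_1/2 = -9/5, d_1 = (M_2 - M_1)/(6h_1) = 2, b_1 = Δ_1 - h_1(2M_1 + M_2)/6 = -6/5.

-1.2000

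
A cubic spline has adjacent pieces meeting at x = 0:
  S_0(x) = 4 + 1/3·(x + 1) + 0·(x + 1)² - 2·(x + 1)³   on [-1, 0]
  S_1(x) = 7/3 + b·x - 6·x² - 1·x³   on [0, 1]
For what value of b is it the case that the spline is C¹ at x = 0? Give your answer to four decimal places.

S_0'(x) = 1/3 + 0·(x + 1) - 6·(x + 1)², so S_0'(0) = -17/3. On the right, S_1'(0) = b, so b = -17/3.

-5.6667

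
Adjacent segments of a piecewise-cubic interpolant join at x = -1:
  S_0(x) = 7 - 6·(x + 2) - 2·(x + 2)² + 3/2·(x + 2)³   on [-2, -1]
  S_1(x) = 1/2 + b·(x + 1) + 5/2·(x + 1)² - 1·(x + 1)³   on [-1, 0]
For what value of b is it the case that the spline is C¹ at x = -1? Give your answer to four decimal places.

S_0'(x) = -6 - 4·(x + 2) + 9/2·(x + 2)², so S_0'(-1) = -11/2. On the right, S_1'(-1) = b, so b = -11/2.

-5.5000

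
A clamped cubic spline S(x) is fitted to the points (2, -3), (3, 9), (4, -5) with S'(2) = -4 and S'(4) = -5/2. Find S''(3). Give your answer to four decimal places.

-79.5000

Put M_i = S'' at the i-th knot. Here h = (1, 1) and Δ = (12, -14), so the interior equations h_(i-1)·M_(i-1) + 2(h_(i-1)+h_i)·M_i + h_i·M_(i+1) = 6(Δ_i − Δ_(i-1)) read
  1·M_0 + 4·M_1 + 1·M_2 = 6(Δ_1 - Δ_0) = -156
Clamped end conditions give two more equations: 2h_0·M_0 + h_0·M_1 = 6(Δ_0 - S'(2)) = 96 and h_1·M_1 + 2h_1·M_2 = 6(S'(4) - Δ_1) = 69.
Hence M_0 = 351/4, M_1 = -159/2, M_2 = 297/4.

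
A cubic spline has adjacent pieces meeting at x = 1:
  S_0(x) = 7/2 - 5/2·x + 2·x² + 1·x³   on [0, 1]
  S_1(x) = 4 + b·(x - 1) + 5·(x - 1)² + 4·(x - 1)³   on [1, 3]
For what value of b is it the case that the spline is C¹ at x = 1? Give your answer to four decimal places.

S_0'(x) = -5/2 + 4·x + 3·x², so S_0'(1) = 9/2. On the right, S_1'(1) = b, so b = 9/2.

4.5000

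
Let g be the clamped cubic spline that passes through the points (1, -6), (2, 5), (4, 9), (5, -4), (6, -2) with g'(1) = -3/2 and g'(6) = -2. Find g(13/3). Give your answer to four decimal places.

Write M_i for g''(x_i). With h_i = 1, 2, 1, 1 and divided differences Δ_i = 11, 2, -13, 2, the continuity of g' gives the tridiagonal system
  1·M_0 + 6·M_1 + 2·M_2 = 6(Δ_1 - Δ_0) = -54
  2·M_1 + 6·M_2 + 1·M_3 = 6(Δ_2 - Δ_1) = -90
  1·M_2 + 4·M_3 + 1·M_4 = 6(Δ_3 - Δ_2) = 90
Clamped end conditions give two more equations: 2h_0·M_0 + h_0·M_1 = 6(Δ_0 - g'(1)) = 75 and h_3·M_3 + 2h_3·M_4 = 6(g'(6) - Δ_3) = -24.
Hence M_0 = 683/16, M_1 = -83/8, M_2 = -551/32, M_3 = 545/16, M_4 = -929/32.
On [4, 5], g(x) = 9 - 207/16·(x - 4) - 551/64·(x - 4)² + 547/64·(x - 4)³.
With (x - 4) = 1/3: g(13/3) = 3497/864.

4.0475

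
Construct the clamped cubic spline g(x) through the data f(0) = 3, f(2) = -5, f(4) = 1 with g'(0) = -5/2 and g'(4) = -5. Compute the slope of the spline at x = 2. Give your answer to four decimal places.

1.1250

Let M_i = g''(x_i). Step sizes h_i = 2, 2; slopes of the chords Δ_i = (y_(i+1) - y_i)/h_i = -4, 3.
  2·M_0 + 8·M_1 + 2·M_2 = 6(Δ_1 - Δ_0) = 42
Clamped end conditions give two more equations: 2h_0·M_0 + h_0·M_1 = 6(Δ_0 - g'(0)) = -9 and h_1·M_1 + 2h_1·M_2 = 6(g'(4) - Δ_1) = -48.
Solving the tridiagonal system: M_0 = -65/8, M_1 = 47/4, M_2 = -143/8.
On [2, 4], g'(x) = b_1 + 2c_1·(x - 2) + 3d_1·(x - 2)² with b_1 = Δ_1 - h_1(2M_1 + M_2)/6 = 9/8, c_1 = M_1/2 = 47/8, d_1 = (M_2 - M_1)/(6h_1) = -79/32. So g'(2) = 9/8.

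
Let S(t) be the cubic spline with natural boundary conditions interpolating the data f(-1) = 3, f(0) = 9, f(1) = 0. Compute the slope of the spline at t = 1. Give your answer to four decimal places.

Put M_i = S'' at the i-th knot. Here h = (1, 1) and Δ = (6, -9), so the interior equations h_(i-1)·M_(i-1) + 2(h_(i-1)+h_i)·M_i + h_i·M_(i+1) = 6(Δ_i − Δ_(i-1)) read
  1·M_0 + 4·M_1 + 1·M_2 = 6(Δ_1 - Δ_0) = -90
Natural end conditions: M_0 = M_2 = 0.
Hence M_0 = 0, M_1 = -45/2, M_2 = 0.
On [0, 1], S'(t) = b_1 + 2c_1·t + 3d_1·t² with b_1 = Δ_1 - h_1(2M_1 + M_2)/6 = -3/2, c_1 = M_1/2 = -45/4, d_1 = (M_2 - M_1)/(6h_1) = 15/4. So S'(1) = -51/4.

-12.7500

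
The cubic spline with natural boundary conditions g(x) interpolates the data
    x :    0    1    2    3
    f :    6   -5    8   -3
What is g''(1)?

48

Write m_i for g''(x_i). With h_i = 1, 1, 1 and divided differences Δ_i = -11, 13, -11, the continuity of g' gives the tridiagonal system
  1·m_0 + 4·m_1 + 1·m_2 = 6(Δ_1 - Δ_0) = 144
  1·m_1 + 4·m_2 + 1·m_3 = 6(Δ_2 - Δ_1) = -144
Natural end conditions: m_0 = m_3 = 0.
Solving the tridiagonal system: m_0 = 0, m_1 = 48, m_2 = -48, m_3 = 0.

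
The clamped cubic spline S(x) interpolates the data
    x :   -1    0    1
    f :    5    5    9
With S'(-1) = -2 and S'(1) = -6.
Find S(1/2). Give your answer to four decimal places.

8.3750

Put m_i = S'' at the i-th knot. Here h = (1, 1) and Δ = (0, 4), so the interior equations h_(i-1)·m_(i-1) + 2(h_(i-1)+h_i)·m_i + h_i·m_(i+1) = 6(Δ_i − Δ_(i-1)) read
  1·m_0 + 4·m_1 + 1·m_2 = 6(Δ_1 - Δ_0) = 24
Clamped end conditions give two more equations: 2h_0·m_0 + h_0·m_1 = 6(Δ_0 - S'(-1)) = 12 and h_1·m_1 + 2h_1·m_2 = 6(S'(1) - Δ_1) = -60.
Hence m_0 = -2, m_1 = 16, m_2 = -38.
On [0, 1], S(x) = 5 + 5·x + 8·x² - 9·x³.
With x = 1/2: S(1/2) = 67/8.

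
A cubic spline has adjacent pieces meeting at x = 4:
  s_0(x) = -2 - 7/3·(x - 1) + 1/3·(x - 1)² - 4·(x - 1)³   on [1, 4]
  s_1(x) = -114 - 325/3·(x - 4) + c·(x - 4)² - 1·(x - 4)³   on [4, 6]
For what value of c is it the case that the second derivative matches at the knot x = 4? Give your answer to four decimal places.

s_0''(x) = 2/3 - 24·(x - 1), so s_0''(4) = -214/3. On the right, s_1''(4) = 2c, so c = -107/3.

-35.6667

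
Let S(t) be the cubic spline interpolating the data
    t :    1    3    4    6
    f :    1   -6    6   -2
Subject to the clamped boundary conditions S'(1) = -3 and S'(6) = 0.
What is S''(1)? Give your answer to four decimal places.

Write σ_i for S''(x_i). With h_i = 2, 1, 2 and divided differences Δ_i = -7/2, 12, -4, the continuity of S' gives the tridiagonal system
  2·σ_0 + 6·σ_1 + 1·σ_2 = 6(Δ_1 - Δ_0) = 93
  1·σ_1 + 6·σ_2 + 2·σ_3 = 6(Δ_2 - Δ_1) = -96
Clamped end conditions give two more equations: 2h_0·σ_0 + h_0·σ_1 = 6(Δ_0 - S'(1)) = -3 and h_2·σ_2 + 2h_2·σ_3 = 6(S'(6) - Δ_2) = 24.
Solving the tridiagonal system: σ_0 = -411/32, σ_1 = 387/16, σ_2 = -423/16, σ_3 = 615/32.

-12.8438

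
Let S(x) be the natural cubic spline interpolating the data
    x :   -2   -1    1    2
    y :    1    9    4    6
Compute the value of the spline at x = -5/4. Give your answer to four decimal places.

Put M_i = S'' at the i-th knot. Here h = (1, 2, 1) and Δ = (8, -5/2, 2), so the interior equations h_(i-1)·M_(i-1) + 2(h_(i-1)+h_i)·M_i + h_i·M_(i+1) = 6(Δ_i − Δ_(i-1)) read
  1·M_0 + 6·M_1 + 2·M_2 = 6(Δ_1 - Δ_0) = -63
  2·M_1 + 6·M_2 + 1·M_3 = 6(Δ_2 - Δ_1) = 27
Natural end conditions: M_0 = M_3 = 0.
Solving: M_0 = 0, M_1 = -27/2, M_2 = 9, M_3 = 0.
On [-2, -1], S(x) = 1 + 41/4·(x + 2) + 0·(x + 2)² - 9/4·(x + 2)³.
With (x + 2) = 3/4: S(-5/4) = 1981/256.

7.7383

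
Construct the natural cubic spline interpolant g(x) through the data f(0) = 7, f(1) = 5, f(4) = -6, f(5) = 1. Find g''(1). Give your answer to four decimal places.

Put σ_i = g'' at the i-th knot. Here h = (1, 3, 1) and Δ = (-2, -11/3, 7), so the interior equations h_(i-1)·σ_(i-1) + 2(h_(i-1)+h_i)·σ_i + h_i·σ_(i+1) = 6(Δ_i − Δ_(i-1)) read
  1·σ_0 + 8·σ_1 + 3·σ_2 = 6(Δ_1 - Δ_0) = -10
  3·σ_1 + 8·σ_2 + 1·σ_3 = 6(Δ_2 - Δ_1) = 64
Natural end conditions: σ_0 = σ_3 = 0.
Solving the tridiagonal system: σ_0 = 0, σ_1 = -272/55, σ_2 = 542/55, σ_3 = 0.

-4.9455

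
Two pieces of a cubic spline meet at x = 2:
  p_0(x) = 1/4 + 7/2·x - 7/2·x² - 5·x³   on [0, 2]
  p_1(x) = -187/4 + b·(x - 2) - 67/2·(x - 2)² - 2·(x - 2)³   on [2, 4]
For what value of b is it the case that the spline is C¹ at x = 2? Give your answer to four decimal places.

-70.5000

p_0'(x) = 7/2 - 7·x - 15·x², so p_0'(2) = -141/2. On the right, p_1'(2) = b, so b = -141/2.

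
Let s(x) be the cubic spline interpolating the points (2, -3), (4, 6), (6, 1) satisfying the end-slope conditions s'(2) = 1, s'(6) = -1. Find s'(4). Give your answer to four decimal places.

Put σ_i = s'' at the i-th knot. Here h = (2, 2) and Δ = (9/2, -5/2), so the interior equations h_(i-1)·σ_(i-1) + 2(h_(i-1)+h_i)·σ_i + h_i·σ_(i+1) = 6(Δ_i − Δ_(i-1)) read
  2·σ_0 + 8·σ_1 + 2·σ_2 = 6(Δ_1 - Δ_0) = -42
Clamped end conditions give two more equations: 2h_0·σ_0 + h_0·σ_1 = 6(Δ_0 - s'(2)) = 21 and h_1·σ_1 + 2h_1·σ_2 = 6(s'(6) - Δ_1) = 9.
Hence σ_0 = 10, σ_1 = -19/2, σ_2 = 7.
On [4, 6], s'(x) = b_1 + 2c_1·(x - 4) + 3d_1·(x - 4)² with b_1 = Δ_1 - h_1(2σ_1 + σ_2)/6 = 3/2, c_1 = σ_1/2 = -19/4, d_1 = (σ_2 - σ_1)/(6h_1) = 11/8. So s'(4) = 3/2.

1.5000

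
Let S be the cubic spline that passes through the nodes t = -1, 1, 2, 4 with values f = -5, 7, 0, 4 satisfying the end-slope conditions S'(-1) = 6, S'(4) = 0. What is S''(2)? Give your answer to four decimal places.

Write M_i for S''(x_i). With h_i = 2, 1, 2 and divided differences Δ_i = 6, -7, 2, the continuity of S' gives the tridiagonal system
  2·M_0 + 6·M_1 + 1·M_2 = 6(Δ_1 - Δ_0) = -78
  1·M_1 + 6·M_2 + 2·M_3 = 6(Δ_2 - Δ_1) = 54
Clamped end conditions give two more equations: 2h_0·M_0 + h_0·M_1 = 6(Δ_0 - S'(-1)) = 0 and h_2·M_2 + 2h_2·M_3 = 6(S'(4) - Δ_2) = -12.
Hence M_0 = 75/8, M_1 = -75/4, M_2 = 63/4, M_3 = -87/8.

15.7500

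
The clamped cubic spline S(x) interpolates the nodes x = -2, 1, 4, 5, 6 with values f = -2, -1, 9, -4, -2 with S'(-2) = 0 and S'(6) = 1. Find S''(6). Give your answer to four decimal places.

-18.9821

With σ_i denoting the second derivative at x_i, h_i = 3, 3, 1, 1, and Δ_i = (y_(i+1) − y_i)/h_i = 1/3, 10/3, -13, 2:
  3·σ_0 + 12·σ_1 + 3·σ_2 = 6(Δ_1 - Δ_0) = 18
  3·σ_1 + 8·σ_2 + 1·σ_3 = 6(Δ_2 - Δ_1) = -98
  1·σ_2 + 4·σ_3 + 1·σ_4 = 6(Δ_3 - Δ_2) = 90
Clamped end conditions give two more equations: 2h_0·σ_0 + h_0·σ_1 = 6(Δ_0 - S'(-2)) = 2 and h_3·σ_3 + 2h_3·σ_4 = 6(S'(6) - Δ_3) = -6.
Forward elimination and back-substitution give σ_0 = -533/168, σ_1 = 589/84, σ_2 = -151/8, σ_3 = 895/28, σ_4 = -1063/56.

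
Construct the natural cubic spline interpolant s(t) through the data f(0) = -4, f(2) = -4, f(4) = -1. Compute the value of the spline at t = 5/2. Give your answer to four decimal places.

-3.4961

Put M_i = s'' at the i-th knot. Here h = (2, 2) and Δ = (0, 3/2), so the interior equations h_(i-1)·M_(i-1) + 2(h_(i-1)+h_i)·M_i + h_i·M_(i+1) = 6(Δ_i − Δ_(i-1)) read
  2·M_0 + 8·M_1 + 2·M_2 = 6(Δ_1 - Δ_0) = 9
Natural end conditions: M_0 = M_2 = 0.
Forward elimination and back-substitution give M_0 = 0, M_1 = 9/8, M_2 = 0.
On [2, 4], s(t) = -4 + 3/4·(t - 2) + 9/16·(t - 2)² - 3/32·(t - 2)³.
With (t - 2) = 1/2: s(5/2) = -895/256.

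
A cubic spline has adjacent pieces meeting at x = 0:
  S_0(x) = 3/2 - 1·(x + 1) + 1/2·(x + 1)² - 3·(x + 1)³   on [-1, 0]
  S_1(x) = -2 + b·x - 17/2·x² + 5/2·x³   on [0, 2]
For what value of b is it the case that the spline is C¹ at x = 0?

-9

S_0'(x) = -1 + 1·(x + 1) - 9·(x + 1)², so S_0'(0) = -9. On the right, S_1'(0) = b, so b = -9.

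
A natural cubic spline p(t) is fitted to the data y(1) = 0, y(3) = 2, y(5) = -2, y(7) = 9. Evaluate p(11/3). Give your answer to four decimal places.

Put m_i = p'' at the i-th knot. Here h = (2, 2, 2) and Δ = (1, -2, 11/2), so the interior equations h_(i-1)·m_(i-1) + 2(h_(i-1)+h_i)·m_i + h_i·m_(i+1) = 6(Δ_i − Δ_(i-1)) read
  2·m_0 + 8·m_1 + 2·m_2 = 6(Δ_1 - Δ_0) = -18
  2·m_1 + 8·m_2 + 2·m_3 = 6(Δ_2 - Δ_1) = 45
Natural end conditions: m_0 = m_3 = 0.
Hence m_0 = 0, m_1 = -39/10, m_2 = 33/5, m_3 = 0.
On [3, 5], p(t) = 2 - 8/5·(t - 3) - 39/20·(t - 3)² + 7/8·(t - 3)³.
With (t - 3) = 2/3: p(11/3) = 44/135.

0.3259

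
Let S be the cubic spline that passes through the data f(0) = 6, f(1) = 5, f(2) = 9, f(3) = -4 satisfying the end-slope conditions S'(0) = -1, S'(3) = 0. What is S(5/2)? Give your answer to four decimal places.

1.5167

Let M_i = S''(x_i). Step sizes h_i = 1, 1, 1; slopes of the chords Δ_i = (y_(i+1) - y_i)/h_i = -1, 4, -13.
  1·M_0 + 4·M_1 + 1·M_2 = 6(Δ_1 - Δ_0) = 30
  1·M_1 + 4·M_2 + 1·M_3 = 6(Δ_2 - Δ_1) = -102
Clamped end conditions give two more equations: 2h_0·M_0 + h_0·M_1 = 6(Δ_0 - S'(0)) = 0 and h_2·M_2 + 2h_2·M_3 = 6(S'(3) - Δ_2) = 78.
Solving: M_0 = -164/15, M_1 = 328/15, M_2 = -698/15, M_3 = 934/15.
On [2, 3], S(t) = 9 - 118/15·(t - 2) - 349/15·(t - 2)² + 272/15·(t - 2)³.
With (t - 2) = 1/2: S(5/2) = 91/60.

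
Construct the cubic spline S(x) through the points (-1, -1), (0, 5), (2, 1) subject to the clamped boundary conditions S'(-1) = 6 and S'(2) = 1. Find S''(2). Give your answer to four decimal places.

Put σ_i = S'' at the i-th knot. Here h = (1, 2) and Δ = (6, -2), so the interior equations h_(i-1)·σ_(i-1) + 2(h_(i-1)+h_i)·σ_i + h_i·σ_(i+1) = 6(Δ_i − Δ_(i-1)) read
  1·σ_0 + 6·σ_1 + 2·σ_2 = 6(Δ_1 - Δ_0) = -48
Clamped end conditions give two more equations: 2h_0·σ_0 + h_0·σ_1 = 6(Δ_0 - S'(-1)) = 0 and h_1·σ_1 + 2h_1·σ_2 = 6(S'(2) - Δ_1) = 18.
Solving: σ_0 = 19/3, σ_1 = -38/3, σ_2 = 65/6.

10.8333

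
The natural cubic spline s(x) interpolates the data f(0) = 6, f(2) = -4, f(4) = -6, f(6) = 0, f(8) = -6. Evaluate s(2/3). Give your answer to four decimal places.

Let M_i = s''(x_i). Step sizes h_i = 2, 2, 2, 2; slopes of the chords Δ_i = (y_(i+1) - y_i)/h_i = -5, -1, 3, -3.
  2·M_0 + 8·M_1 + 2·M_2 = 6(Δ_1 - Δ_0) = 24
  2·M_1 + 8·M_2 + 2·M_3 = 6(Δ_2 - Δ_1) = 24
  2·M_2 + 8·M_3 + 2·M_4 = 6(Δ_3 - Δ_2) = -36
Natural end conditions: M_0 = M_4 = 0.
Hence M_0 = 0, M_1 = 57/28, M_2 = 27/7, M_3 = -153/28, M_4 = 0.
On [0, 2], s(x) = 6 - 159/28·x + 0·x² + 19/112·x³.
With x = 2/3: s(2/3) = 428/189.

2.2646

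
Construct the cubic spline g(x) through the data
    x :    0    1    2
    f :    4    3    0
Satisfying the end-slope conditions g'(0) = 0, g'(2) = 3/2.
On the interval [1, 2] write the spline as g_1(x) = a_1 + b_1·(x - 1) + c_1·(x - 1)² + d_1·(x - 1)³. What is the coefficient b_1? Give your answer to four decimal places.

With M_i denoting the second derivative at x_i, h_i = 1, 1, and Δ_i = (y_(i+1) − y_i)/h_i = -1, -3:
  1·M_0 + 4·M_1 + 1·M_2 = 6(Δ_1 - Δ_0) = -12
Clamped end conditions give two more equations: 2h_0·M_0 + h_0·M_1 = 6(Δ_0 - g'(0)) = -6 and h_1·M_1 + 2h_1·M_2 = 6(g'(2) - Δ_1) = 27.
Solving: M_0 = 3/4, M_1 = -15/2, M_2 = 69/4.
On [1, 2], with g_1(x) = a_1 + b_1·(x - 1) + c_1·(x - 1)² + d_1·(x - 1)³: c_1 = M_1/2 = -15/4, d_1 = (M_2 - M_1)/(6h_1) = 33/8, b_1 = Δ_1 - h_1(2M_1 + M_2)/6 = -27/8.

-3.3750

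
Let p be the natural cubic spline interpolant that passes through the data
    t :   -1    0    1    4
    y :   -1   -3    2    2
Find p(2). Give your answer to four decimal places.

Write m_i for p''(x_i). With h_i = 1, 1, 3 and divided differences Δ_i = -2, 5, 0, the continuity of p' gives the tridiagonal system
  1·m_0 + 4·m_1 + 1·m_2 = 6(Δ_1 - Δ_0) = 42
  1·m_1 + 8·m_2 + 3·m_3 = 6(Δ_2 - Δ_1) = -30
Natural end conditions: m_0 = m_3 = 0.
Forward elimination and back-substitution give m_0 = 0, m_1 = 366/31, m_2 = -162/31, m_3 = 0.
On [1, 4], p(t) = 2 + 162/31·(t - 1) - 81/31·(t - 1)² + 9/31·(t - 1)³.
With (t - 1) = 1: p(2) = 152/31.

4.9032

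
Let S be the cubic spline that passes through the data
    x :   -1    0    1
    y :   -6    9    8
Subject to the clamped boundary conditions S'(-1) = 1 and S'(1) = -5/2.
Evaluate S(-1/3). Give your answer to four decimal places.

Write M_i for S''(x_i). With h_i = 1, 1 and divided differences Δ_i = 15, -1, the continuity of S' gives the tridiagonal system
  1·M_0 + 4·M_1 + 1·M_2 = 6(Δ_1 - Δ_0) = -96
Clamped end conditions give two more equations: 2h_0·M_0 + h_0·M_1 = 6(Δ_0 - S'(-1)) = 84 and h_1·M_1 + 2h_1·M_2 = 6(S'(1) - Δ_1) = -9.
Forward elimination and back-substitution give M_0 = 257/4, M_1 = -89/2, M_2 = 71/4.
On [-1, 0], S(x) = -6 + 1·(x + 1) + 257/8·(x + 1)² - 145/8·(x + 1)³.
With (x + 1) = 2/3: S(-1/3) = 193/54.

3.5741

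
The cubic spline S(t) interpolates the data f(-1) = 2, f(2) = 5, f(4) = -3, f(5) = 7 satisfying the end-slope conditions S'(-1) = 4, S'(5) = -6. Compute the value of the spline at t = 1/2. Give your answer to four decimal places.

7.6842

Write M_i for S''(x_i). With h_i = 3, 2, 1 and divided differences Δ_i = 1, -4, 10, the continuity of S' gives the tridiagonal system
  3·M_0 + 10·M_1 + 2·M_2 = 6(Δ_1 - Δ_0) = -30
  2·M_1 + 6·M_2 + 1·M_3 = 6(Δ_2 - Δ_1) = 84
Clamped end conditions give two more equations: 2h_0·M_0 + h_0·M_1 = 6(Δ_0 - S'(-1)) = -18 and h_2·M_2 + 2h_2·M_3 = 6(S'(5) - Δ_2) = -96.
Hence M_0 = 82/57, M_1 = -506/57, M_2 = 1552/57, M_3 = -3512/57.
On [-1, 2], S(t) = 2 + 4·(t + 1) + 41/57·(t + 1)² - 98/171·(t + 1)³.
With (t + 1) = 3/2: S(1/2) = 146/19.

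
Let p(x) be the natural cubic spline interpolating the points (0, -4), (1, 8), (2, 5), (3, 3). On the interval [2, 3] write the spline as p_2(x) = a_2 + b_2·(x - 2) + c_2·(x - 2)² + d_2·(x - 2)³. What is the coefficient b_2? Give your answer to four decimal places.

-4.5333

Write m_i for p''(x_i). With h_i = 1, 1, 1 and divided differences Δ_i = 12, -3, -2, the continuity of p' gives the tridiagonal system
  1·m_0 + 4·m_1 + 1·m_2 = 6(Δ_1 - Δ_0) = -90
  1·m_1 + 4·m_2 + 1·m_3 = 6(Δ_2 - Δ_1) = 6
Natural end conditions: m_0 = m_3 = 0.
Forward elimination and back-substitution give m_0 = 0, m_1 = -122/5, m_2 = 38/5, m_3 = 0.
On [2, 3], with p_2(x) = a_2 + b_2·(x - 2) + c_2·(x - 2)² + d_2·(x - 2)³: c_2 = m_2/2 = 19/5, d_2 = (m_3 - m_2)/(6h_2) = -19/15, b_2 = Δ_2 - h_2(2m_2 + m_3)/6 = -68/15.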